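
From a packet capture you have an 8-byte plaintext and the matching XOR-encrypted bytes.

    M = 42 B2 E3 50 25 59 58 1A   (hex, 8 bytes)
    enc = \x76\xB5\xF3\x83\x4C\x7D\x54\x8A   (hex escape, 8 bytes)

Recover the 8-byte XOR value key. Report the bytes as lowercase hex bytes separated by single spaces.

34 07 10 d3 69 24 0c 90

Since enc = M ⊕ key, XORing both sides with M gives key = M ⊕ enc.
01000010 XOR 01110110 = 00110100
10110010 XOR 10110101 = 00000111
11100011 XOR 11110011 = 00010000
01010000 XOR 10000011 = 11010011
00100101 XOR 01001100 = 01101001
01011001 XOR 01111101 = 00100100
01011000 XOR 01010100 = 00001100
00011010 XOR 10001010 = 10010000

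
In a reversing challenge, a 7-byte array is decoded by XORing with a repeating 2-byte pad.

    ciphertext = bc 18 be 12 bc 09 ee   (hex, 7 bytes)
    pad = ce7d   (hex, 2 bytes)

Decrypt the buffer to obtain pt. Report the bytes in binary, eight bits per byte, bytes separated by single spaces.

The 2-byte key repeats, so the effective keystream is ce 7d ce 7d ce 7d ce.
byte 0: bc ^ ce = 72
byte 1: 18 ^ 7d = 65
byte 2: be ^ ce = 70
byte 3: 12 ^ 7d = 6f
byte 4: bc ^ ce = 72
byte 5: 09 ^ 7d = 74
byte 6: ee ^ ce = 20

01110010 01100101 01110000 01101111 01110010 01110100 00100000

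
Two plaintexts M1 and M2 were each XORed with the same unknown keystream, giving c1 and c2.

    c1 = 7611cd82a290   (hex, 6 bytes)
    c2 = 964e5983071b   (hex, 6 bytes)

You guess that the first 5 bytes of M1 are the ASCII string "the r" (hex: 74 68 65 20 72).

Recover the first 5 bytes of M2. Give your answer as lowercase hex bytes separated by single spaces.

First, c1 ⊕ c2 = (M1 ⊕ K) ⊕ (M2 ⊕ K) = M1 ⊕ M2, so the key drops out. Then M2 = (M1 ⊕ M2) ⊕ M1 over the first 5 bytes.
byte 0: (76 XOR 96) XOR 74 = e0 XOR 74 = 94
byte 1: (11 XOR 4e) XOR 68 = 5f XOR 68 = 37
byte 2: (cd XOR 59) XOR 65 = 94 XOR 65 = f1
byte 3: (82 XOR 83) XOR 20 = 01 XOR 20 = 21
byte 4: (a2 XOR 07) XOR 72 = a5 XOR 72 = d7

94 37 f1 21 d7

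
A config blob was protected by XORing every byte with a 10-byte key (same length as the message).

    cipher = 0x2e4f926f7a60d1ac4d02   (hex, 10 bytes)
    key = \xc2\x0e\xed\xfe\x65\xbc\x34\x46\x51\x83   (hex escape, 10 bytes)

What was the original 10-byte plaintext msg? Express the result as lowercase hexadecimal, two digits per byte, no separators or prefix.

XOR is its own inverse, so applying the key byte-wise gives the result directly.
 46 ^ 194 = 236
 79 ^  14 =  65
146 ^ 237 = 127
111 ^ 254 = 145
122 ^ 101 =  31
 96 ^ 188 = 220
209 ^  52 = 229
172 ^  70 = 234
 77 ^  81 =  28
  2 ^ 131 = 129

ec417f911fdce5ea1c81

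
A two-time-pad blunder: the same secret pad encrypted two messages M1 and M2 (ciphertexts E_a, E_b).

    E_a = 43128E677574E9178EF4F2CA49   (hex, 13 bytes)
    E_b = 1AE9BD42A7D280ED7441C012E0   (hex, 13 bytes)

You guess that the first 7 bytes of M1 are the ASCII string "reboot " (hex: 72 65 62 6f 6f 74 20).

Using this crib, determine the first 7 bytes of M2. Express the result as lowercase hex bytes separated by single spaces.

First, E_a ⊕ E_b = (M1 ⊕ K) ⊕ (M2 ⊕ K) = M1 ⊕ M2, so the key drops out. Then M2 = (M1 ⊕ M2) ⊕ M1 over the first 7 bytes.
byte 0: (43 xor 1a) xor 72 = 59 xor 72 = 2b
byte 1: (12 xor e9) xor 65 = fb xor 65 = 9e
byte 2: (8e xor bd) xor 62 = 33 xor 62 = 51
byte 3: (67 xor 42) xor 6f = 25 xor 6f = 4a
byte 4: (75 xor a7) xor 6f = d2 xor 6f = bd
byte 5: (74 xor d2) xor 74 = a6 xor 74 = d2
byte 6: (e9 xor 80) xor 20 = 69 xor 20 = 49

2b 9e 51 4a bd d2 49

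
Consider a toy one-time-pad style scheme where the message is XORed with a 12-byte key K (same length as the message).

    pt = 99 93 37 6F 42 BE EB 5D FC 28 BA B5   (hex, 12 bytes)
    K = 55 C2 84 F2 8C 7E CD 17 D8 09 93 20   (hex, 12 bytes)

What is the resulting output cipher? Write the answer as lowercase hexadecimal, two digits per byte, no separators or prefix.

153 xor  85 = 204
147 xor 194 =  81
 55 xor 132 = 179
111 xor 242 = 157
 66 xor 140 = 206
190 xor 126 = 192
235 xor 205 =  38
 93 xor  23 =  74
252 xor 216 =  36
 40 xor   9 =  33
186 xor 147 =  41
181 xor  32 = 149

cc51b39dcec0264a24212995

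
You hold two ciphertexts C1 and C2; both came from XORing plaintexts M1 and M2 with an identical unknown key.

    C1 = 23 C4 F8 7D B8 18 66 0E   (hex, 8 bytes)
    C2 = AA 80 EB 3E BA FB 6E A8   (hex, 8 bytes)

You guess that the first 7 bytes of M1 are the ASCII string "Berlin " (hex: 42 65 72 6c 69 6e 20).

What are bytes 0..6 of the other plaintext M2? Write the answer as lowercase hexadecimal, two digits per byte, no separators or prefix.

First, C1 ⊕ C2 = (M1 ⊕ K) ⊕ (M2 ⊕ K) = M1 ⊕ M2, so the key drops out. Then M2 = (M1 ⊕ M2) ⊕ M1 over the first 7 bytes.
byte 0: (23 xor aa) xor 42 = 89 xor 42 = cb
byte 1: (c4 xor 80) xor 65 = 44 xor 65 = 21
byte 2: (f8 xor eb) xor 72 = 13 xor 72 = 61
byte 3: (7d xor 3e) xor 6c = 43 xor 6c = 2f
byte 4: (b8 xor ba) xor 69 = 02 xor 69 = 6b
byte 5: (18 xor fb) xor 6e = e3 xor 6e = 8d
byte 6: (66 xor 6e) xor 20 = 08 xor 20 = 28

cb21612f6b8d28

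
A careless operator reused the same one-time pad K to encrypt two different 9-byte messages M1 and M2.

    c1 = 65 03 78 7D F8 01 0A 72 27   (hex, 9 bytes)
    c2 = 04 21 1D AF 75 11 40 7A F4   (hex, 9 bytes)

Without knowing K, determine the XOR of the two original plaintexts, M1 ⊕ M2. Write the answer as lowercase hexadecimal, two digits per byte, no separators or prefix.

612265d28d104a08d3

c1 ⊕ c2 = (M1 ⊕ K) ⊕ (M2 ⊕ K) = M1 ⊕ M2 — the shared key cancels under XOR.
65 ^ 04 = 61
03 ^ 21 = 22
78 ^ 1d = 65
7d ^ af = d2
f8 ^ 75 = 8d
01 ^ 11 = 10
0a ^ 40 = 4a
72 ^ 7a = 08
27 ^ f4 = d3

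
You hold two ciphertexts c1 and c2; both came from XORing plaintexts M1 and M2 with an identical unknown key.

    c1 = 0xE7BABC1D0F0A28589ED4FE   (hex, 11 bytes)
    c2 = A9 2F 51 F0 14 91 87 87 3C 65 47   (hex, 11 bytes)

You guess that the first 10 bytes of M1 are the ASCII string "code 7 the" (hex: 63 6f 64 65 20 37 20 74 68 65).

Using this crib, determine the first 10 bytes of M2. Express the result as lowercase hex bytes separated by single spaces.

First, c1 ⊕ c2 = (M1 ⊕ K) ⊕ (M2 ⊕ K) = M1 ⊕ M2, so the key drops out. Then M2 = (M1 ⊕ M2) ⊕ M1 over the first 10 bytes.
byte 0: (e7 xor a9) xor 63 = 4e xor 63 = 2d
byte 1: (ba xor 2f) xor 6f = 95 xor 6f = fa
byte 2: (bc xor 51) xor 64 = ed xor 64 = 89
byte 3: (1d xor f0) xor 65 = ed xor 65 = 88
byte 4: (0f xor 14) xor 20 = 1b xor 20 = 3b
byte 5: (0a xor 91) xor 37 = 9b xor 37 = ac
byte 6: (28 xor 87) xor 20 = af xor 20 = 8f
byte 7: (58 xor 87) xor 74 = df xor 74 = ab
byte 8: (9e xor 3c) xor 68 = a2 xor 68 = ca
byte 9: (d4 xor 65) xor 65 = b1 xor 65 = d4

2d fa 89 88 3b ac 8f ab ca d4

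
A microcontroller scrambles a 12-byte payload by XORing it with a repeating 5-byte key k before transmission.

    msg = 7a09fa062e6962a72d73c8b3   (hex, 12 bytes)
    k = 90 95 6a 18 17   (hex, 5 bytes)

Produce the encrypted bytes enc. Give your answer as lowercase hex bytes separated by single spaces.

ea 9c 90 1e 39 f9 f7 cd 35 64 58 26

The 5-byte key repeats, so the effective keystream is 90 95 6a 18 17 90 95 6a 18 17 90 95.
byte 0: 01111010 ⊕ 10010000 = 11101010
byte 1: 00001001 ⊕ 10010101 = 10011100
byte 2: 11111010 ⊕ 01101010 = 10010000
byte 3: 00000110 ⊕ 00011000 = 00011110
byte 4: 00101110 ⊕ 00010111 = 00111001
byte 5: 01101001 ⊕ 10010000 = 11111001
byte 6: 01100010 ⊕ 10010101 = 11110111
byte 7: 10100111 ⊕ 01101010 = 11001101
byte 8: 00101101 ⊕ 00011000 = 00110101
byte 9: 01110011 ⊕ 00010111 = 01100100
byte 10: 11001000 ⊕ 10010000 = 01011000
byte 11: 10110011 ⊕ 10010101 = 00100110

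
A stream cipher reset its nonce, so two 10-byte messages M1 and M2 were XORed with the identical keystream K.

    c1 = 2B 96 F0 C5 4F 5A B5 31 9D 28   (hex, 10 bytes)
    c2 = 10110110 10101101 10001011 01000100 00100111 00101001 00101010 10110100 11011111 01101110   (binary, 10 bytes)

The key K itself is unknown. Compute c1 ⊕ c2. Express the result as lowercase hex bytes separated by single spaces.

9d 3b 7b 81 68 73 9f 85 42 46

c1 ⊕ c2 = (M1 ⊕ K) ⊕ (M2 ⊕ K) = M1 ⊕ M2 — the shared key cancels under XOR.
2b xor b6 = 9d
96 xor ad = 3b
f0 xor 8b = 7b
c5 xor 44 = 81
4f xor 27 = 68
5a xor 29 = 73
b5 xor 2a = 9f
31 xor b4 = 85
9d xor df = 42
28 xor 6e = 46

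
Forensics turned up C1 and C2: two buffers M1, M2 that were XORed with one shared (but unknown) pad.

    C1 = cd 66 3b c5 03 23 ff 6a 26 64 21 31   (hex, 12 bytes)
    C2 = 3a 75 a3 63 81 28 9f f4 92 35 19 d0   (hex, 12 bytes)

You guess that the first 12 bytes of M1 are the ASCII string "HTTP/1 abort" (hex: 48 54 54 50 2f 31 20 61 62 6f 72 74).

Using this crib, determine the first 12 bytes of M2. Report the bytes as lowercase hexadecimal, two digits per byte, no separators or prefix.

First, C1 ⊕ C2 = (M1 ⊕ K) ⊕ (M2 ⊕ K) = M1 ⊕ M2, so the key drops out. Then M2 = (M1 ⊕ M2) ⊕ M1 over the first 12 bytes.
byte 0: (cd XOR 3a) XOR 48 = f7 XOR 48 = bf
byte 1: (66 XOR 75) XOR 54 = 13 XOR 54 = 47
byte 2: (3b XOR a3) XOR 54 = 98 XOR 54 = cc
byte 3: (c5 XOR 63) XOR 50 = a6 XOR 50 = f6
byte 4: (03 XOR 81) XOR 2f = 82 XOR 2f = ad
byte 5: (23 XOR 28) XOR 31 = 0b XOR 31 = 3a
byte 6: (ff XOR 9f) XOR 20 = 60 XOR 20 = 40
byte 7: (6a XOR f4) XOR 61 = 9e XOR 61 = ff
byte 8: (26 XOR 92) XOR 62 = b4 XOR 62 = d6
byte 9: (64 XOR 35) XOR 6f = 51 XOR 6f = 3e
byte 10: (21 XOR 19) XOR 72 = 38 XOR 72 = 4a
byte 11: (31 XOR d0) XOR 74 = e1 XOR 74 = 95

bf47ccf6ad3a40ffd63e4a95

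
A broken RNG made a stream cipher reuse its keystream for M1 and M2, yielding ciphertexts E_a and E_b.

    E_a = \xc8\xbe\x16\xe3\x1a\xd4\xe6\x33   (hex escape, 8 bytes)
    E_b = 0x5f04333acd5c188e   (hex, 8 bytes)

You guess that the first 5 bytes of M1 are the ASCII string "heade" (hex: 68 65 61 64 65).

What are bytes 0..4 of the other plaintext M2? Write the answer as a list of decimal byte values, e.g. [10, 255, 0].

First, E_a ⊕ E_b = (M1 ⊕ K) ⊕ (M2 ⊕ K) = M1 ⊕ M2, so the key drops out. Then M2 = (M1 ⊕ M2) ⊕ M1 over the first 5 bytes.
byte 0: (c8 xor 5f) xor 68 = 97 xor 68 = ff
byte 1: (be xor 04) xor 65 = ba xor 65 = df
byte 2: (16 xor 33) xor 61 = 25 xor 61 = 44
byte 3: (e3 xor 3a) xor 64 = d9 xor 64 = bd
byte 4: (1a xor cd) xor 65 = d7 xor 65 = b2

[255, 223, 68, 189, 178]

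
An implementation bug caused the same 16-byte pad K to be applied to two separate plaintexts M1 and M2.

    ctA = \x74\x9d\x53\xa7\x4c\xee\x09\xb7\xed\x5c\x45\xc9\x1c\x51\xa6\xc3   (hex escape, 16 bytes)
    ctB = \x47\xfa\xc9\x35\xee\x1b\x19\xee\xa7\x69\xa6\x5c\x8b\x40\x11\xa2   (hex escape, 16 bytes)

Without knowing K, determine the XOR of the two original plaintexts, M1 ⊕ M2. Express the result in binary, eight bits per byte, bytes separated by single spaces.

ctA ⊕ ctB = (M1 ⊕ K) ⊕ (M2 ⊕ K) = M1 ⊕ M2 — the shared key cancels under XOR.
74 XOR 47 = 33
9d XOR fa = 67
53 XOR c9 = 9a
a7 XOR 35 = 92
4c XOR ee = a2
ee XOR 1b = f5
09 XOR 19 = 10
b7 XOR ee = 59
ed XOR a7 = 4a
5c XOR 69 = 35
45 XOR a6 = e3
c9 XOR 5c = 95
1c XOR 8b = 97
51 XOR 40 = 11
a6 XOR 11 = b7
c3 XOR a2 = 61

00110011 01100111 10011010 10010010 10100010 11110101 00010000 01011001 01001010 00110101 11100011 10010101 10010111 00010001 10110111 01100001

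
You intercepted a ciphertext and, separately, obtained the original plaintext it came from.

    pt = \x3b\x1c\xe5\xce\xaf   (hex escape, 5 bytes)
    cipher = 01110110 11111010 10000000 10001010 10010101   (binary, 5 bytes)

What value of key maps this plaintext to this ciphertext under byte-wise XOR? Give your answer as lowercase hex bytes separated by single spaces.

Since cipher = pt ⊕ key, XORing both sides with pt gives key = pt ⊕ cipher.
3b XOR 76 = 4d
1c XOR fa = e6
e5 XOR 80 = 65
ce XOR 8a = 44
af XOR 95 = 3a

4d e6 65 44 3a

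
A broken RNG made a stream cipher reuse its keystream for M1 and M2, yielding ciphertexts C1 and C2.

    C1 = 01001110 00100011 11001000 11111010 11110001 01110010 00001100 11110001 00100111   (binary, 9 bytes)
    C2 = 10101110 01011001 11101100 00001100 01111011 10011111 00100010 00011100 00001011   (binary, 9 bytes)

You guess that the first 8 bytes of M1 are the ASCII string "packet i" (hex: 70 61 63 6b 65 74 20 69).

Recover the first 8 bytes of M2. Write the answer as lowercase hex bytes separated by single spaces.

90 1b 47 9d ef 99 0e 84

First, C1 ⊕ C2 = (M1 ⊕ K) ⊕ (M2 ⊕ K) = M1 ⊕ M2, so the key drops out. Then M2 = (M1 ⊕ M2) ⊕ M1 over the first 8 bytes.
byte 0: (4e XOR ae) XOR 70 = e0 XOR 70 = 90
byte 1: (23 XOR 59) XOR 61 = 7a XOR 61 = 1b
byte 2: (c8 XOR ec) XOR 63 = 24 XOR 63 = 47
byte 3: (fa XOR 0c) XOR 6b = f6 XOR 6b = 9d
byte 4: (f1 XOR 7b) XOR 65 = 8a XOR 65 = ef
byte 5: (72 XOR 9f) XOR 74 = ed XOR 74 = 99
byte 6: (0c XOR 22) XOR 20 = 2e XOR 20 = 0e
byte 7: (f1 XOR 1c) XOR 69 = ed XOR 69 = 84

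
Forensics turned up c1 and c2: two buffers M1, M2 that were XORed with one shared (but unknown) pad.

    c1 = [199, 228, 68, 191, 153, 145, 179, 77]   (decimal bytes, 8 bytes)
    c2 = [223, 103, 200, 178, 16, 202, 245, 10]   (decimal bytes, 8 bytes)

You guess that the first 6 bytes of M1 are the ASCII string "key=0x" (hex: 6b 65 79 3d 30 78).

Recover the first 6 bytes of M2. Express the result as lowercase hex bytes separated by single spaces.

73 e6 f5 30 b9 23

First, c1 ⊕ c2 = (M1 ⊕ K) ⊕ (M2 ⊕ K) = M1 ⊕ M2, so the key drops out. Then M2 = (M1 ⊕ M2) ⊕ M1 over the first 6 bytes.
byte 0: (c7 ^ df) ^ 6b = 18 ^ 6b = 73
byte 1: (e4 ^ 67) ^ 65 = 83 ^ 65 = e6
byte 2: (44 ^ c8) ^ 79 = 8c ^ 79 = f5
byte 3: (bf ^ b2) ^ 3d = 0d ^ 3d = 30
byte 4: (99 ^ 10) ^ 30 = 89 ^ 30 = b9
byte 5: (91 ^ ca) ^ 78 = 5b ^ 78 = 23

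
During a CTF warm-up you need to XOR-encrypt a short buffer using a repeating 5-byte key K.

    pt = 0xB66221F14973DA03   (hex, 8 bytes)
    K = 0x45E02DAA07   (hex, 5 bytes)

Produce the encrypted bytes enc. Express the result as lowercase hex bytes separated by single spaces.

f3 82 0c 5b 4e 36 3a 2e

The 5-byte key repeats, so the effective keystream is 45 e0 2d aa 07 45 e0 2d.
byte 0: 10110110 ^ 01000101 = 11110011
byte 1: 01100010 ^ 11100000 = 10000010
byte 2: 00100001 ^ 00101101 = 00001100
byte 3: 11110001 ^ 10101010 = 01011011
byte 4: 01001001 ^ 00000111 = 01001110
byte 5: 01110011 ^ 01000101 = 00110110
byte 6: 11011010 ^ 11100000 = 00111010
byte 7: 00000011 ^ 00101101 = 00101110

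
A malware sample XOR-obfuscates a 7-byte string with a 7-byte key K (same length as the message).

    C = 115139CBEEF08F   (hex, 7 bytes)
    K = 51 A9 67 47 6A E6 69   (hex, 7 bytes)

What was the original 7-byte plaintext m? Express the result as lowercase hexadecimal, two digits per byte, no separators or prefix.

40f85e8c8416e6

byte 0: 11 ⊕ 51 = 40
byte 1: 51 ⊕ a9 = f8
byte 2: 39 ⊕ 67 = 5e
byte 3: cb ⊕ 47 = 8c
byte 4: ee ⊕ 6a = 84
byte 5: f0 ⊕ e6 = 16
byte 6: 8f ⊕ 69 = e6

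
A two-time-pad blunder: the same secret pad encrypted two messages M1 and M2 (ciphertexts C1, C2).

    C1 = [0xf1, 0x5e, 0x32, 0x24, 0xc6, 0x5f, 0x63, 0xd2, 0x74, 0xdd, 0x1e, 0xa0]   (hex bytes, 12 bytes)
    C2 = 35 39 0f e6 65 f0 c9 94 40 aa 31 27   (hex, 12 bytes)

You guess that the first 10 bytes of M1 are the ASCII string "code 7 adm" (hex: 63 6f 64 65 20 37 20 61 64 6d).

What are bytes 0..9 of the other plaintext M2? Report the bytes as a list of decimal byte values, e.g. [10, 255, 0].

First, C1 ⊕ C2 = (M1 ⊕ K) ⊕ (M2 ⊕ K) = M1 ⊕ M2, so the key drops out. Then M2 = (M1 ⊕ M2) ⊕ M1 over the first 10 bytes.
byte 0: (f1 ⊕ 35) ⊕ 63 = c4 ⊕ 63 = a7
byte 1: (5e ⊕ 39) ⊕ 6f = 67 ⊕ 6f = 08
byte 2: (32 ⊕ 0f) ⊕ 64 = 3d ⊕ 64 = 59
byte 3: (24 ⊕ e6) ⊕ 65 = c2 ⊕ 65 = a7
byte 4: (c6 ⊕ 65) ⊕ 20 = a3 ⊕ 20 = 83
byte 5: (5f ⊕ f0) ⊕ 37 = af ⊕ 37 = 98
byte 6: (63 ⊕ c9) ⊕ 20 = aa ⊕ 20 = 8a
byte 7: (d2 ⊕ 94) ⊕ 61 = 46 ⊕ 61 = 27
byte 8: (74 ⊕ 40) ⊕ 64 = 34 ⊕ 64 = 50
byte 9: (dd ⊕ aa) ⊕ 6d = 77 ⊕ 6d = 1a

[167, 8, 89, 167, 131, 152, 138, 39, 80, 26]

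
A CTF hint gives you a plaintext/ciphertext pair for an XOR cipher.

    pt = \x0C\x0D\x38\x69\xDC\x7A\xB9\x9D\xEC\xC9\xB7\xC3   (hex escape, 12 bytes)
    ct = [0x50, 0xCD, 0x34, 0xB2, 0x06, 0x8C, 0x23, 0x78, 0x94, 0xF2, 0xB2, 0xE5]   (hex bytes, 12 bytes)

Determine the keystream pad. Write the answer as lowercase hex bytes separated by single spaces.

Since ct = pt ⊕ pad, XORing both sides with pt gives pad = pt ⊕ ct.
byte 0: 00001100 xor 01010000 = 01011100
byte 1: 00001101 xor 11001101 = 11000000
byte 2: 00111000 xor 00110100 = 00001100
byte 3: 01101001 xor 10110010 = 11011011
byte 4: 11011100 xor 00000110 = 11011010
byte 5: 01111010 xor 10001100 = 11110110
byte 6: 10111001 xor 00100011 = 10011010
byte 7: 10011101 xor 01111000 = 11100101
byte 8: 11101100 xor 10010100 = 01111000
byte 9: 11001001 xor 11110010 = 00111011
byte 10: 10110111 xor 10110010 = 00000101
byte 11: 11000011 xor 11100101 = 00100110

5c c0 0c db da f6 9a e5 78 3b 05 26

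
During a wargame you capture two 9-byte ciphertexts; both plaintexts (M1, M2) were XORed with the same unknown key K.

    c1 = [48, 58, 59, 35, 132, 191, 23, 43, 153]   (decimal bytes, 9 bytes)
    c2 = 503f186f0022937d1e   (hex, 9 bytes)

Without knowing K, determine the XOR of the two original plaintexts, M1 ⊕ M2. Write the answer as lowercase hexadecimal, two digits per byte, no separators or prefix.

6005234c849d845687

c1 ⊕ c2 = (M1 ⊕ K) ⊕ (M2 ⊕ K) = M1 ⊕ M2 — the shared key cancels under XOR.
30 xor 50 = 60
3a xor 3f = 05
3b xor 18 = 23
23 xor 6f = 4c
84 xor 00 = 84
bf xor 22 = 9d
17 xor 93 = 84
2b xor 7d = 56
99 xor 1e = 87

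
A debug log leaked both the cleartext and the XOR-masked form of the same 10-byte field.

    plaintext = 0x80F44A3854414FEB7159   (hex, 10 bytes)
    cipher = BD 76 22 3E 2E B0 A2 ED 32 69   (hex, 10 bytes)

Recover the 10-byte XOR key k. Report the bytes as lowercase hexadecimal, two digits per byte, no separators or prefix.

3d8268067af1ed064330

Since cipher = plaintext ⊕ k, XORing both sides with plaintext gives k = plaintext ⊕ cipher.
80 ^ bd = 3d
f4 ^ 76 = 82
4a ^ 22 = 68
38 ^ 3e = 06
54 ^ 2e = 7a
41 ^ b0 = f1
4f ^ a2 = ed
eb ^ ed = 06
71 ^ 32 = 43
59 ^ 69 = 30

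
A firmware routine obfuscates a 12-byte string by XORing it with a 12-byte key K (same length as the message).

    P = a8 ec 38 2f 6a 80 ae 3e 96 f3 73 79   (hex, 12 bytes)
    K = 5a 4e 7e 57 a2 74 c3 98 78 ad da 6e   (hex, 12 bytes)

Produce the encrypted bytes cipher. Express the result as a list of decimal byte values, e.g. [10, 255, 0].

XOR is its own inverse, so applying the key byte-wise gives the result directly.
a8 ⊕ 5a = f2
ec ⊕ 4e = a2
38 ⊕ 7e = 46
2f ⊕ 57 = 78
6a ⊕ a2 = c8
80 ⊕ 74 = f4
ae ⊕ c3 = 6d
3e ⊕ 98 = a6
96 ⊕ 78 = ee
f3 ⊕ ad = 5e
73 ⊕ da = a9
79 ⊕ 6e = 17

[242, 162, 70, 120, 200, 244, 109, 166, 238, 94, 169, 23]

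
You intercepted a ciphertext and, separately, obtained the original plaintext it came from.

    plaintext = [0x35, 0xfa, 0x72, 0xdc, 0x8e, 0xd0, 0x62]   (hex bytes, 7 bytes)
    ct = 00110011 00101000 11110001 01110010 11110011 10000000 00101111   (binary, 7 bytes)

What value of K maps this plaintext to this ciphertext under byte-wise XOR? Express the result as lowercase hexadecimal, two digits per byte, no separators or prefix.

Since ct = plaintext ⊕ K, XORing both sides with plaintext gives K = plaintext ⊕ ct.
35 XOR 33 = 06
fa XOR 28 = d2
72 XOR f1 = 83
dc XOR 72 = ae
8e XOR f3 = 7d
d0 XOR 80 = 50
62 XOR 2f = 4d

06d283ae7d504d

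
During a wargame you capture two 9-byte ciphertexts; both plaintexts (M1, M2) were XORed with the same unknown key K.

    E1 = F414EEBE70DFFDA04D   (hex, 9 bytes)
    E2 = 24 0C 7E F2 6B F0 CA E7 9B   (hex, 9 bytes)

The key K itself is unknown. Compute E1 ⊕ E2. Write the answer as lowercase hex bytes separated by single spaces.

E1 ⊕ E2 = (M1 ⊕ K) ⊕ (M2 ⊕ K) = M1 ⊕ M2 — the shared key cancels under XOR.
byte 0: 244 xor  36 = 208
byte 1:  20 xor  12 =  24
byte 2: 238 xor 126 = 144
byte 3: 190 xor 242 =  76
byte 4: 112 xor 107 =  27
byte 5: 223 xor 240 =  47
byte 6: 253 xor 202 =  55
byte 7: 160 xor 231 =  71
byte 8:  77 xor 155 = 214

d0 18 90 4c 1b 2f 37 47 d6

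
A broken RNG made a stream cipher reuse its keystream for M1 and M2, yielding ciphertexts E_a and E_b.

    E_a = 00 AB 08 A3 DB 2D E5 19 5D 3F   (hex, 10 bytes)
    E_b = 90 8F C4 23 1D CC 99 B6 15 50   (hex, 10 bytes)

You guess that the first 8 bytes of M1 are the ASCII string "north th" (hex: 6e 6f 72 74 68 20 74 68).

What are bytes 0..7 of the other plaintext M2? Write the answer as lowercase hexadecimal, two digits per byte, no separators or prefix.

fe4bbef4aec108c7

First, E_a ⊕ E_b = (M1 ⊕ K) ⊕ (M2 ⊕ K) = M1 ⊕ M2, so the key drops out. Then M2 = (M1 ⊕ M2) ⊕ M1 over the first 8 bytes.
byte 0: (00 xor 90) xor 6e = 90 xor 6e = fe
byte 1: (ab xor 8f) xor 6f = 24 xor 6f = 4b
byte 2: (08 xor c4) xor 72 = cc xor 72 = be
byte 3: (a3 xor 23) xor 74 = 80 xor 74 = f4
byte 4: (db xor 1d) xor 68 = c6 xor 68 = ae
byte 5: (2d xor cc) xor 20 = e1 xor 20 = c1
byte 6: (e5 xor 99) xor 74 = 7c xor 74 = 08
byte 7: (19 xor b6) xor 68 = af xor 68 = c7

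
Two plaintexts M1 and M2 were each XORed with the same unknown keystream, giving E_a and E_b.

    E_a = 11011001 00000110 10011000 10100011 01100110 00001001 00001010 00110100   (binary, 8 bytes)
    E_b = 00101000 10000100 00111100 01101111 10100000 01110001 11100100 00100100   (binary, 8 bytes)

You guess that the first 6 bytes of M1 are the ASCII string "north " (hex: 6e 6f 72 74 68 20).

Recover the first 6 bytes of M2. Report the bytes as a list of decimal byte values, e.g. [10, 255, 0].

First, E_a ⊕ E_b = (M1 ⊕ K) ⊕ (M2 ⊕ K) = M1 ⊕ M2, so the key drops out. Then M2 = (M1 ⊕ M2) ⊕ M1 over the first 6 bytes.
byte 0: (d9 ^ 28) ^ 6e = f1 ^ 6e = 9f
byte 1: (06 ^ 84) ^ 6f = 82 ^ 6f = ed
byte 2: (98 ^ 3c) ^ 72 = a4 ^ 72 = d6
byte 3: (a3 ^ 6f) ^ 74 = cc ^ 74 = b8
byte 4: (66 ^ a0) ^ 68 = c6 ^ 68 = ae
byte 5: (09 ^ 71) ^ 20 = 78 ^ 20 = 58

[159, 237, 214, 184, 174, 88]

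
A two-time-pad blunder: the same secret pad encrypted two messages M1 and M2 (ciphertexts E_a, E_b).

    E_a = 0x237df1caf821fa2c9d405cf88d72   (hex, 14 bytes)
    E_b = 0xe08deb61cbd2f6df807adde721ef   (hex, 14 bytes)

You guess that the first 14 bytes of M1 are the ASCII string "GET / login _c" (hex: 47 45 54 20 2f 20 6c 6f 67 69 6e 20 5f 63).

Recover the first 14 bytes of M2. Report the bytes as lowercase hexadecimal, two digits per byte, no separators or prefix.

First, E_a ⊕ E_b = (M1 ⊕ K) ⊕ (M2 ⊕ K) = M1 ⊕ M2, so the key drops out. Then M2 = (M1 ⊕ M2) ⊕ M1 over the first 14 bytes.
byte 0: (23 ⊕ e0) ⊕ 47 = c3 ⊕ 47 = 84
byte 1: (7d ⊕ 8d) ⊕ 45 = f0 ⊕ 45 = b5
byte 2: (f1 ⊕ eb) ⊕ 54 = 1a ⊕ 54 = 4e
byte 3: (ca ⊕ 61) ⊕ 20 = ab ⊕ 20 = 8b
byte 4: (f8 ⊕ cb) ⊕ 2f = 33 ⊕ 2f = 1c
byte 5: (21 ⊕ d2) ⊕ 20 = f3 ⊕ 20 = d3
byte 6: (fa ⊕ f6) ⊕ 6c = 0c ⊕ 6c = 60
byte 7: (2c ⊕ df) ⊕ 6f = f3 ⊕ 6f = 9c
byte 8: (9d ⊕ 80) ⊕ 67 = 1d ⊕ 67 = 7a
byte 9: (40 ⊕ 7a) ⊕ 69 = 3a ⊕ 69 = 53
byte 10: (5c ⊕ dd) ⊕ 6e = 81 ⊕ 6e = ef
byte 11: (f8 ⊕ e7) ⊕ 20 = 1f ⊕ 20 = 3f
byte 12: (8d ⊕ 21) ⊕ 5f = ac ⊕ 5f = f3
byte 13: (72 ⊕ ef) ⊕ 63 = 9d ⊕ 63 = fe

84b54e8b1cd3609c7a53ef3ff3fe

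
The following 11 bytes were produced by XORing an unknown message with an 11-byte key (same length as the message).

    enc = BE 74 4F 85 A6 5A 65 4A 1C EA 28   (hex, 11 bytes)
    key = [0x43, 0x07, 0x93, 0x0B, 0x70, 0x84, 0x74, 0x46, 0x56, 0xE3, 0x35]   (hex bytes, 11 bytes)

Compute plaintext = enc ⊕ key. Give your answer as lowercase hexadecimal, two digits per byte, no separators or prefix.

fd73dc8ed6de110c4a091d

XOR is its own inverse, so applying the key byte-wise gives the result directly.
be ^ 43 = fd
74 ^ 07 = 73
4f ^ 93 = dc
85 ^ 0b = 8e
a6 ^ 70 = d6
5a ^ 84 = de
65 ^ 74 = 11
4a ^ 46 = 0c
1c ^ 56 = 4a
ea ^ e3 = 09
28 ^ 35 = 1d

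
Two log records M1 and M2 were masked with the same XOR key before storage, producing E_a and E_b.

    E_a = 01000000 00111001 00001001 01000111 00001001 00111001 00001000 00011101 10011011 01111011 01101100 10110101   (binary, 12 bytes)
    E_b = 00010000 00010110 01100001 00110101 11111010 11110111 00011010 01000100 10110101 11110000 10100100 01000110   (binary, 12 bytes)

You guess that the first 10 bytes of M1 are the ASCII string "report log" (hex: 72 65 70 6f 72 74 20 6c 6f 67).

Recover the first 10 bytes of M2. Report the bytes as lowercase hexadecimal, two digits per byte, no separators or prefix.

224a181d81ba323541ec

First, E_a ⊕ E_b = (M1 ⊕ K) ⊕ (M2 ⊕ K) = M1 ⊕ M2, so the key drops out. Then M2 = (M1 ⊕ M2) ⊕ M1 over the first 10 bytes.
byte 0: (40 xor 10) xor 72 = 50 xor 72 = 22
byte 1: (39 xor 16) xor 65 = 2f xor 65 = 4a
byte 2: (09 xor 61) xor 70 = 68 xor 70 = 18
byte 3: (47 xor 35) xor 6f = 72 xor 6f = 1d
byte 4: (09 xor fa) xor 72 = f3 xor 72 = 81
byte 5: (39 xor f7) xor 74 = ce xor 74 = ba
byte 6: (08 xor 1a) xor 20 = 12 xor 20 = 32
byte 7: (1d xor 44) xor 6c = 59 xor 6c = 35
byte 8: (9b xor b5) xor 6f = 2e xor 6f = 41
byte 9: (7b xor f0) xor 67 = 8b xor 67 = ec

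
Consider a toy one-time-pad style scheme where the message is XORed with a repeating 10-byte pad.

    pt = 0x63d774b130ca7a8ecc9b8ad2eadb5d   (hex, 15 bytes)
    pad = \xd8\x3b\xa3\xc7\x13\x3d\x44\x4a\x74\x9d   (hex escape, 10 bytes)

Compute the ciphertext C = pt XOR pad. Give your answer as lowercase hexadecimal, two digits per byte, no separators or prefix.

bbecd77623f73ec4b80652e9491c4e

The 10-byte key repeats, so the effective keystream is d8 3b a3 c7 13 3d 44 4a 74 9d d8 3b a3 c7 13.
byte 0: 01100011 xor 11011000 = 10111011
byte 1: 11010111 xor 00111011 = 11101100
byte 2: 01110100 xor 10100011 = 11010111
byte 3: 10110001 xor 11000111 = 01110110
byte 4: 00110000 xor 00010011 = 00100011
byte 5: 11001010 xor 00111101 = 11110111
byte 6: 01111010 xor 01000100 = 00111110
byte 7: 10001110 xor 01001010 = 11000100
byte 8: 11001100 xor 01110100 = 10111000
byte 9: 10011011 xor 10011101 = 00000110
byte 10: 10001010 xor 11011000 = 01010010
byte 11: 11010010 xor 00111011 = 11101001
byte 12: 11101010 xor 10100011 = 01001001
byte 13: 11011011 xor 11000111 = 00011100
byte 14: 01011101 xor 00010011 = 01001110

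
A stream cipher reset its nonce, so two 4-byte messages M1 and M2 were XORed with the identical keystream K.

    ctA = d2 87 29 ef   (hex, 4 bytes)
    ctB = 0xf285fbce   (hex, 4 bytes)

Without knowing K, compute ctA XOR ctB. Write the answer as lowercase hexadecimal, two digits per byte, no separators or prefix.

ctA ⊕ ctB = (M1 ⊕ K) ⊕ (M2 ⊕ K) = M1 ⊕ M2 — the shared key cancels under XOR.
11010010 ⊕ 11110010 = 00100000
10000111 ⊕ 10000101 = 00000010
00101001 ⊕ 11111011 = 11010010
11101111 ⊕ 11001110 = 00100001

2002d221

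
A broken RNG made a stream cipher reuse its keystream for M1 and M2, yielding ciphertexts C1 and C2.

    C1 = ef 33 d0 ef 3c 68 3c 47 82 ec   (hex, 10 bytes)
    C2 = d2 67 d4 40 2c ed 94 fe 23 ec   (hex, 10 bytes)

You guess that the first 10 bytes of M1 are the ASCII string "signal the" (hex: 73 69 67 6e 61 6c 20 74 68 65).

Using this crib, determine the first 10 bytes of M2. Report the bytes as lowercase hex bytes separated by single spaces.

First, C1 ⊕ C2 = (M1 ⊕ K) ⊕ (M2 ⊕ K) = M1 ⊕ M2, so the key drops out. Then M2 = (M1 ⊕ M2) ⊕ M1 over the first 10 bytes.
byte 0: (ef XOR d2) XOR 73 = 3d XOR 73 = 4e
byte 1: (33 XOR 67) XOR 69 = 54 XOR 69 = 3d
byte 2: (d0 XOR d4) XOR 67 = 04 XOR 67 = 63
byte 3: (ef XOR 40) XOR 6e = af XOR 6e = c1
byte 4: (3c XOR 2c) XOR 61 = 10 XOR 61 = 71
byte 5: (68 XOR ed) XOR 6c = 85 XOR 6c = e9
byte 6: (3c XOR 94) XOR 20 = a8 XOR 20 = 88
byte 7: (47 XOR fe) XOR 74 = b9 XOR 74 = cd
byte 8: (82 XOR 23) XOR 68 = a1 XOR 68 = c9
byte 9: (ec XOR ec) XOR 65 = 00 XOR 65 = 65

4e 3d 63 c1 71 e9 88 cd c9 65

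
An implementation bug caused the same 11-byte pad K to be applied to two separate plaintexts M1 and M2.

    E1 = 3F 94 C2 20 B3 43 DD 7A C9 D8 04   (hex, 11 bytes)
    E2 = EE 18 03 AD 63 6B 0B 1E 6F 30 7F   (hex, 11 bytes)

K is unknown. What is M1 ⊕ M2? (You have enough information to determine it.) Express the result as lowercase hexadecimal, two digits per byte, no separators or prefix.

d18cc18dd028d664a6e87b

E1 ⊕ E2 = (M1 ⊕ K) ⊕ (M2 ⊕ K) = M1 ⊕ M2 — the shared key cancels under XOR.
3f XOR ee = d1
94 XOR 18 = 8c
c2 XOR 03 = c1
20 XOR ad = 8d
b3 XOR 63 = d0
43 XOR 6b = 28
dd XOR 0b = d6
7a XOR 1e = 64
c9 XOR 6f = a6
d8 XOR 30 = e8
04 XOR 7f = 7b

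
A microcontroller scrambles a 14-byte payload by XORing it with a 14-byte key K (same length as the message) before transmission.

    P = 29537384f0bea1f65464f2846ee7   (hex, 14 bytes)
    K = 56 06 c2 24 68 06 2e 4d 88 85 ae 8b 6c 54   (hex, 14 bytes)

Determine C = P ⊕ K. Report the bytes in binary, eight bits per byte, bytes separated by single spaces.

 41 ^  86 = 127
 83 ^   6 =  85
115 ^ 194 = 177
132 ^  36 = 160
240 ^ 104 = 152
190 ^   6 = 184
161 ^  46 = 143
246 ^  77 = 187
 84 ^ 136 = 220
100 ^ 133 = 225
242 ^ 174 =  92
132 ^ 139 =  15
110 ^ 108 =   2
231 ^  84 = 179

01111111 01010101 10110001 10100000 10011000 10111000 10001111 10111011 11011100 11100001 01011100 00001111 00000010 10110011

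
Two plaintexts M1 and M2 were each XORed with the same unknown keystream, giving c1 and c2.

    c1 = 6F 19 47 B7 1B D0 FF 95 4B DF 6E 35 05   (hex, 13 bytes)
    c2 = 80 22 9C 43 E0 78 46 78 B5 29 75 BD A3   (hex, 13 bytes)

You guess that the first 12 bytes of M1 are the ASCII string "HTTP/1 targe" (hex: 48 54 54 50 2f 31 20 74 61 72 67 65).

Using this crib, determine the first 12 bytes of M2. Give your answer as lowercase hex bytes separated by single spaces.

a7 6f 8f a4 d4 99 99 99 9f 84 7c ed

First, c1 ⊕ c2 = (M1 ⊕ K) ⊕ (M2 ⊕ K) = M1 ⊕ M2, so the key drops out. Then M2 = (M1 ⊕ M2) ⊕ M1 over the first 12 bytes.
byte 0: (6f ^ 80) ^ 48 = ef ^ 48 = a7
byte 1: (19 ^ 22) ^ 54 = 3b ^ 54 = 6f
byte 2: (47 ^ 9c) ^ 54 = db ^ 54 = 8f
byte 3: (b7 ^ 43) ^ 50 = f4 ^ 50 = a4
byte 4: (1b ^ e0) ^ 2f = fb ^ 2f = d4
byte 5: (d0 ^ 78) ^ 31 = a8 ^ 31 = 99
byte 6: (ff ^ 46) ^ 20 = b9 ^ 20 = 99
byte 7: (95 ^ 78) ^ 74 = ed ^ 74 = 99
byte 8: (4b ^ b5) ^ 61 = fe ^ 61 = 9f
byte 9: (df ^ 29) ^ 72 = f6 ^ 72 = 84
byte 10: (6e ^ 75) ^ 67 = 1b ^ 67 = 7c
byte 11: (35 ^ bd) ^ 65 = 88 ^ 65 = ed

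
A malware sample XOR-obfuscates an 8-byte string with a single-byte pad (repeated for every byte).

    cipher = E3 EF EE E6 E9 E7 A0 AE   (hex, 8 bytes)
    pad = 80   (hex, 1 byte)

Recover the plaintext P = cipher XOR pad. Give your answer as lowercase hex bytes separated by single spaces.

63 6f 6e 66 69 67 20 2e

The 1-byte key repeats, so the effective keystream is 80 80 80 80 80 80 80 80.
byte 0: e3 XOR 80 = 63
byte 1: ef XOR 80 = 6f
byte 2: ee XOR 80 = 6e
byte 3: e6 XOR 80 = 66
byte 4: e9 XOR 80 = 69
byte 5: e7 XOR 80 = 67
byte 6: a0 XOR 80 = 20
byte 7: ae XOR 80 = 2e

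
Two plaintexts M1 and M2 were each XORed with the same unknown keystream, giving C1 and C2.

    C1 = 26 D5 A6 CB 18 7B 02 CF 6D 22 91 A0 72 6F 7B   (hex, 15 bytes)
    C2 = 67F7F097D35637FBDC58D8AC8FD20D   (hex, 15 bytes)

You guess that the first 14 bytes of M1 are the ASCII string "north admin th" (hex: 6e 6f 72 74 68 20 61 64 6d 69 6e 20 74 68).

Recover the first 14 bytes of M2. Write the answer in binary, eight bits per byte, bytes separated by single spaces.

00101111 01001101 00100100 00101000 10100011 00001101 01010100 01010000 11011100 00010011 00100111 00101100 10001001 11010101

First, C1 ⊕ C2 = (M1 ⊕ K) ⊕ (M2 ⊕ K) = M1 ⊕ M2, so the key drops out. Then M2 = (M1 ⊕ M2) ⊕ M1 over the first 14 bytes.
byte 0: (26 ⊕ 67) ⊕ 6e = 41 ⊕ 6e = 2f
byte 1: (d5 ⊕ f7) ⊕ 6f = 22 ⊕ 6f = 4d
byte 2: (a6 ⊕ f0) ⊕ 72 = 56 ⊕ 72 = 24
byte 3: (cb ⊕ 97) ⊕ 74 = 5c ⊕ 74 = 28
byte 4: (18 ⊕ d3) ⊕ 68 = cb ⊕ 68 = a3
byte 5: (7b ⊕ 56) ⊕ 20 = 2d ⊕ 20 = 0d
byte 6: (02 ⊕ 37) ⊕ 61 = 35 ⊕ 61 = 54
byte 7: (cf ⊕ fb) ⊕ 64 = 34 ⊕ 64 = 50
byte 8: (6d ⊕ dc) ⊕ 6d = b1 ⊕ 6d = dc
byte 9: (22 ⊕ 58) ⊕ 69 = 7a ⊕ 69 = 13
byte 10: (91 ⊕ d8) ⊕ 6e = 49 ⊕ 6e = 27
byte 11: (a0 ⊕ ac) ⊕ 20 = 0c ⊕ 20 = 2c
byte 12: (72 ⊕ 8f) ⊕ 74 = fd ⊕ 74 = 89
byte 13: (6f ⊕ d2) ⊕ 68 = bd ⊕ 68 = d5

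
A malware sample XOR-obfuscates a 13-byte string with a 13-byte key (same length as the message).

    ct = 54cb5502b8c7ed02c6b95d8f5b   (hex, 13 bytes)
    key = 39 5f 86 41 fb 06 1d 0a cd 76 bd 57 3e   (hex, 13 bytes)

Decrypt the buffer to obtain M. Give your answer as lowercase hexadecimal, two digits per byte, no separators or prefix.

6d94d34343c1f0080bcfe0d865

XOR is its own inverse, so applying the key byte-wise gives the result directly.
54 ^ 39 = 6d
cb ^ 5f = 94
55 ^ 86 = d3
02 ^ 41 = 43
b8 ^ fb = 43
c7 ^ 06 = c1
ed ^ 1d = f0
02 ^ 0a = 08
c6 ^ cd = 0b
b9 ^ 76 = cf
5d ^ bd = e0
8f ^ 57 = d8
5b ^ 3e = 65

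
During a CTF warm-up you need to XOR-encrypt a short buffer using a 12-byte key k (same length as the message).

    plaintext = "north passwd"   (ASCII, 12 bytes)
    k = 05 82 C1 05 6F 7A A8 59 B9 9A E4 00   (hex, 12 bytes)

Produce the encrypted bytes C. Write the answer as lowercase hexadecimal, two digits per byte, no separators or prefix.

XOR is its own inverse, so applying the key byte-wise gives the result directly.
6e ⊕ 05 = 6b
6f ⊕ 82 = ed
72 ⊕ c1 = b3
74 ⊕ 05 = 71
68 ⊕ 6f = 07
20 ⊕ 7a = 5a
70 ⊕ a8 = d8
61 ⊕ 59 = 38
73 ⊕ b9 = ca
73 ⊕ 9a = e9
77 ⊕ e4 = 93
64 ⊕ 00 = 64

6bedb371075ad838cae99364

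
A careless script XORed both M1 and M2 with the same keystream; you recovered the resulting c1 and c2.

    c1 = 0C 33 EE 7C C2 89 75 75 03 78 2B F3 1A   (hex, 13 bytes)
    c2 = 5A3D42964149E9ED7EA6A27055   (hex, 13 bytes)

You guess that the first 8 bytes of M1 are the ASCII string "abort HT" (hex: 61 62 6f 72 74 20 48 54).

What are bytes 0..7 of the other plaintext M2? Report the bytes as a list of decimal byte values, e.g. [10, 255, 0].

[55, 108, 195, 152, 247, 224, 212, 204]

First, c1 ⊕ c2 = (M1 ⊕ K) ⊕ (M2 ⊕ K) = M1 ⊕ M2, so the key drops out. Then M2 = (M1 ⊕ M2) ⊕ M1 over the first 8 bytes.
byte 0: (0c ⊕ 5a) ⊕ 61 = 56 ⊕ 61 = 37
byte 1: (33 ⊕ 3d) ⊕ 62 = 0e ⊕ 62 = 6c
byte 2: (ee ⊕ 42) ⊕ 6f = ac ⊕ 6f = c3
byte 3: (7c ⊕ 96) ⊕ 72 = ea ⊕ 72 = 98
byte 4: (c2 ⊕ 41) ⊕ 74 = 83 ⊕ 74 = f7
byte 5: (89 ⊕ 49) ⊕ 20 = c0 ⊕ 20 = e0
byte 6: (75 ⊕ e9) ⊕ 48 = 9c ⊕ 48 = d4
byte 7: (75 ⊕ ed) ⊕ 54 = 98 ⊕ 54 = cc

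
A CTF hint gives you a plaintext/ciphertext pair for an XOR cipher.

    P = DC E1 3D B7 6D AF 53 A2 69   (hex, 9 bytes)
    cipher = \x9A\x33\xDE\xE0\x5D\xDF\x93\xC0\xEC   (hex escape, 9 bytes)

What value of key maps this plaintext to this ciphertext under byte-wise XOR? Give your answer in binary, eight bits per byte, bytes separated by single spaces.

Since cipher = P ⊕ key, XORing both sides with P gives key = P ⊕ cipher.
dc ⊕ 9a = 46
e1 ⊕ 33 = d2
3d ⊕ de = e3
b7 ⊕ e0 = 57
6d ⊕ 5d = 30
af ⊕ df = 70
53 ⊕ 93 = c0
a2 ⊕ c0 = 62
69 ⊕ ec = 85

01000110 11010010 11100011 01010111 00110000 01110000 11000000 01100010 10000101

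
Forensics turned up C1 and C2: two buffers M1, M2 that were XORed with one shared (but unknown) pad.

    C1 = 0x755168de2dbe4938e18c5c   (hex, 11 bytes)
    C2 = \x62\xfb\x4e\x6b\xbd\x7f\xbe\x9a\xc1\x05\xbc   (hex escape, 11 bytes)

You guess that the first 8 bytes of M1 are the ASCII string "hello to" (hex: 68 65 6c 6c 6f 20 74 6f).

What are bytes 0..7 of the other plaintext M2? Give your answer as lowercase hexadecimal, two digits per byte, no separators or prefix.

7fcf4ad9ffe183cd

First, C1 ⊕ C2 = (M1 ⊕ K) ⊕ (M2 ⊕ K) = M1 ⊕ M2, so the key drops out. Then M2 = (M1 ⊕ M2) ⊕ M1 over the first 8 bytes.
byte 0: (75 xor 62) xor 68 = 17 xor 68 = 7f
byte 1: (51 xor fb) xor 65 = aa xor 65 = cf
byte 2: (68 xor 4e) xor 6c = 26 xor 6c = 4a
byte 3: (de xor 6b) xor 6c = b5 xor 6c = d9
byte 4: (2d xor bd) xor 6f = 90 xor 6f = ff
byte 5: (be xor 7f) xor 20 = c1 xor 20 = e1
byte 6: (49 xor be) xor 74 = f7 xor 74 = 83
byte 7: (38 xor 9a) xor 6f = a2 xor 6f = cd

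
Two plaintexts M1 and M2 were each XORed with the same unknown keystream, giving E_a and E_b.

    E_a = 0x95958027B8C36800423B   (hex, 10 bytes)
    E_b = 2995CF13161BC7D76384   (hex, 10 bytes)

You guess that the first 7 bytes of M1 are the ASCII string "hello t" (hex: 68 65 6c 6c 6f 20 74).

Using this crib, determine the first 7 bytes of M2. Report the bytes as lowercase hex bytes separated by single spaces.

d4 65 23 58 c1 f8 db

First, E_a ⊕ E_b = (M1 ⊕ K) ⊕ (M2 ⊕ K) = M1 ⊕ M2, so the key drops out. Then M2 = (M1 ⊕ M2) ⊕ M1 over the first 7 bytes.
byte 0: (95 ^ 29) ^ 68 = bc ^ 68 = d4
byte 1: (95 ^ 95) ^ 65 = 00 ^ 65 = 65
byte 2: (80 ^ cf) ^ 6c = 4f ^ 6c = 23
byte 3: (27 ^ 13) ^ 6c = 34 ^ 6c = 58
byte 4: (b8 ^ 16) ^ 6f = ae ^ 6f = c1
byte 5: (c3 ^ 1b) ^ 20 = d8 ^ 20 = f8
byte 6: (68 ^ c7) ^ 74 = af ^ 74 = db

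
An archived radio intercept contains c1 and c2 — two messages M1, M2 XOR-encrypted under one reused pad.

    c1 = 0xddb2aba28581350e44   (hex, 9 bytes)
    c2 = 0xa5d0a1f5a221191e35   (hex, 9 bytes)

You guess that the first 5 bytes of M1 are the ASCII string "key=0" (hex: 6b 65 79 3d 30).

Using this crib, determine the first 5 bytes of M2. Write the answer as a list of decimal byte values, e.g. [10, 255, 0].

[19, 7, 115, 106, 23]

First, c1 ⊕ c2 = (M1 ⊕ K) ⊕ (M2 ⊕ K) = M1 ⊕ M2, so the key drops out. Then M2 = (M1 ⊕ M2) ⊕ M1 over the first 5 bytes.
byte 0: (dd XOR a5) XOR 6b = 78 XOR 6b = 13
byte 1: (b2 XOR d0) XOR 65 = 62 XOR 65 = 07
byte 2: (ab XOR a1) XOR 79 = 0a XOR 79 = 73
byte 3: (a2 XOR f5) XOR 3d = 57 XOR 3d = 6a
byte 4: (85 XOR a2) XOR 30 = 27 XOR 30 = 17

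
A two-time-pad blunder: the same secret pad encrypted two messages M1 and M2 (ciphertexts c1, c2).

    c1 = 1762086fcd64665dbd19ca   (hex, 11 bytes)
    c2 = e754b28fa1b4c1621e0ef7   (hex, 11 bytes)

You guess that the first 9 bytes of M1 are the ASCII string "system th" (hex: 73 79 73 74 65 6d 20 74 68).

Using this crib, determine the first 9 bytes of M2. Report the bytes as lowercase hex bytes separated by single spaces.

First, c1 ⊕ c2 = (M1 ⊕ K) ⊕ (M2 ⊕ K) = M1 ⊕ M2, so the key drops out. Then M2 = (M1 ⊕ M2) ⊕ M1 over the first 9 bytes.
byte 0: (17 ^ e7) ^ 73 = f0 ^ 73 = 83
byte 1: (62 ^ 54) ^ 79 = 36 ^ 79 = 4f
byte 2: (08 ^ b2) ^ 73 = ba ^ 73 = c9
byte 3: (6f ^ 8f) ^ 74 = e0 ^ 74 = 94
byte 4: (cd ^ a1) ^ 65 = 6c ^ 65 = 09
byte 5: (64 ^ b4) ^ 6d = d0 ^ 6d = bd
byte 6: (66 ^ c1) ^ 20 = a7 ^ 20 = 87
byte 7: (5d ^ 62) ^ 74 = 3f ^ 74 = 4b
byte 8: (bd ^ 1e) ^ 68 = a3 ^ 68 = cb

83 4f c9 94 09 bd 87 4b cb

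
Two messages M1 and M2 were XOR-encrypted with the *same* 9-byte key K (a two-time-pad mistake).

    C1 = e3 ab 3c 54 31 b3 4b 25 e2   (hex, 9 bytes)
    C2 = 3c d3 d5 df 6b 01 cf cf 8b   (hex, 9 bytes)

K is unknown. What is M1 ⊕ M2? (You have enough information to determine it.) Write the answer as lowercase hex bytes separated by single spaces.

df 78 e9 8b 5a b2 84 ea 69

C1 ⊕ C2 = (M1 ⊕ K) ⊕ (M2 ⊕ K) = M1 ⊕ M2 — the shared key cancels under XOR.
byte 0: e3 ⊕ 3c = df
byte 1: ab ⊕ d3 = 78
byte 2: 3c ⊕ d5 = e9
byte 3: 54 ⊕ df = 8b
byte 4: 31 ⊕ 6b = 5a
byte 5: b3 ⊕ 01 = b2
byte 6: 4b ⊕ cf = 84
byte 7: 25 ⊕ cf = ea
byte 8: e2 ⊕ 8b = 69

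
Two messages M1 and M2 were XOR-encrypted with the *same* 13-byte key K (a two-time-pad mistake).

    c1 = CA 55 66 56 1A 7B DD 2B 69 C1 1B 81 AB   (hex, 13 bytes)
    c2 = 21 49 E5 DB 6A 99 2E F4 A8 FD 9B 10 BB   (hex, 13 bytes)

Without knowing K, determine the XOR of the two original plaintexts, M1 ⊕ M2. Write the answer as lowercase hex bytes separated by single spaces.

eb 1c 83 8d 70 e2 f3 df c1 3c 80 91 10

c1 ⊕ c2 = (M1 ⊕ K) ⊕ (M2 ⊕ K) = M1 ⊕ M2 — the shared key cancels under XOR.
11001010 xor 00100001 = 11101011
01010101 xor 01001001 = 00011100
01100110 xor 11100101 = 10000011
01010110 xor 11011011 = 10001101
00011010 xor 01101010 = 01110000
01111011 xor 10011001 = 11100010
11011101 xor 00101110 = 11110011
00101011 xor 11110100 = 11011111
01101001 xor 10101000 = 11000001
11000001 xor 11111101 = 00111100
00011011 xor 10011011 = 10000000
10000001 xor 00010000 = 10010001
10101011 xor 10111011 = 00010000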